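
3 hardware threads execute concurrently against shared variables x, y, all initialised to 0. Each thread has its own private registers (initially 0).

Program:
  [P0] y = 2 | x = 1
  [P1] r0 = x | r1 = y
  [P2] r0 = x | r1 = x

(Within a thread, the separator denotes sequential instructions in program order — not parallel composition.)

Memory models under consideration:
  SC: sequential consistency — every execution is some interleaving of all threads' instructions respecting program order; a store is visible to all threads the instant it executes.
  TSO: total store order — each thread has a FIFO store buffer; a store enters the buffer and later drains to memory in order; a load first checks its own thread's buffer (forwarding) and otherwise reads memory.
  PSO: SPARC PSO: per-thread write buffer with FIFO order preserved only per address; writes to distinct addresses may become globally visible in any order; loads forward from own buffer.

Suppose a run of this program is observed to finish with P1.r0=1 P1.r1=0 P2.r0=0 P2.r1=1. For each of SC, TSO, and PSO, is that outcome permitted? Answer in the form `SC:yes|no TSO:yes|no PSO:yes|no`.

outcome vector order: (P1.r0,P1.r1,P2.r0,P2.r1)
SC (9): 0000; 0001; 0011; 0200; 0201; 0211; 1200; 1201; 1211
TSO (9): 0000; 0001; 0011; 0200; 0201; 0211; 1200; 1201; 1211
PSO (12): 0000; 0001; 0011; 0200; 0201; 0211; 1000; 1001; 1011; 1200; 1201; 1211
target 1001 ∈ {PSO}

SC:no TSO:no PSO:yes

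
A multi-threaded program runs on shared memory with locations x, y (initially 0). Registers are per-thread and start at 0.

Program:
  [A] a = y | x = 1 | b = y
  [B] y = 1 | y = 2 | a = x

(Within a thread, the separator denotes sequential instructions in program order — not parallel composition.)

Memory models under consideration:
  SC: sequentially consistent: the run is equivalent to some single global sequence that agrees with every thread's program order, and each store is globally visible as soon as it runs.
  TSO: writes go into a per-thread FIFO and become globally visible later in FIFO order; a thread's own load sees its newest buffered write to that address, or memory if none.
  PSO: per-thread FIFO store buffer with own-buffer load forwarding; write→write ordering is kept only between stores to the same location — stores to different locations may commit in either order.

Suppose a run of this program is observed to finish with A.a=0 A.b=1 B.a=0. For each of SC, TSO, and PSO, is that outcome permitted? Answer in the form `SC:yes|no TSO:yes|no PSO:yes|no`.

SC:no TSO:yes PSO:yes

outcome vector order: (A.a,A.b,B.a)
SC (9): <0 0 1>; <0 1 1>; <0 2 0>; <0 2 1>; <1 1 1>; <1 2 0>; <1 2 1>; <2 2 0>; <2 2 1>
TSO (12): <0 0 0>; <0 0 1>; <0 1 0>; <0 1 1>; <0 2 0>; <0 2 1>; <1 1 0>; <1 1 1>; <1 2 0>; <1 2 1>; <2 2 0>; <2 2 1>
PSO (12): <0 0 0>; <0 0 1>; <0 1 0>; <0 1 1>; <0 2 0>; <0 2 1>; <1 1 0>; <1 1 1>; <1 2 0>; <1 2 1>; <2 2 0>; <2 2 1>
target <0 1 0> ∈ {TSO,PSO}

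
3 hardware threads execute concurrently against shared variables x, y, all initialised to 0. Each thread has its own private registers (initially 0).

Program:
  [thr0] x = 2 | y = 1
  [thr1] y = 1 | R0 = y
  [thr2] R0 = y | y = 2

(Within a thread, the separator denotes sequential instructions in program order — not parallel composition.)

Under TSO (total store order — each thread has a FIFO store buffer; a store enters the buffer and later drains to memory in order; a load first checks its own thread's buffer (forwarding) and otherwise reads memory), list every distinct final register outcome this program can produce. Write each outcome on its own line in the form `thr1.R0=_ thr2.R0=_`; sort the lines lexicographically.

thr1.R0=1 thr2.R0=0
thr1.R0=1 thr2.R0=1
thr1.R0=2 thr2.R0=0
thr1.R0=2 thr2.R0=1

outcome vector order: (thr1.R0,thr2.R0)
|TSO outcomes| = 4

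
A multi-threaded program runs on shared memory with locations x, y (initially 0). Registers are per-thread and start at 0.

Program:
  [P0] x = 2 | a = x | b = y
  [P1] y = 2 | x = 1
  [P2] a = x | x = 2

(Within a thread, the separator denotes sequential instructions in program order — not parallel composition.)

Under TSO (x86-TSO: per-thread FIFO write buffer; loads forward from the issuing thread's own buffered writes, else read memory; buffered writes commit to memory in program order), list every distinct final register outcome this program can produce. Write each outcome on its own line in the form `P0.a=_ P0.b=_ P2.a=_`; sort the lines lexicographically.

outcome vector order: (P0.a,P0.b,P2.a)
|TSO outcomes| = 9

P0.a=1 P0.b=2 P2.a=0
P0.a=1 P0.b=2 P2.a=1
P0.a=1 P0.b=2 P2.a=2
P0.a=2 P0.b=0 P2.a=0
P0.a=2 P0.b=0 P2.a=1
P0.a=2 P0.b=0 P2.a=2
P0.a=2 P0.b=2 P2.a=0
P0.a=2 P0.b=2 P2.a=1
P0.a=2 P0.b=2 P2.a=2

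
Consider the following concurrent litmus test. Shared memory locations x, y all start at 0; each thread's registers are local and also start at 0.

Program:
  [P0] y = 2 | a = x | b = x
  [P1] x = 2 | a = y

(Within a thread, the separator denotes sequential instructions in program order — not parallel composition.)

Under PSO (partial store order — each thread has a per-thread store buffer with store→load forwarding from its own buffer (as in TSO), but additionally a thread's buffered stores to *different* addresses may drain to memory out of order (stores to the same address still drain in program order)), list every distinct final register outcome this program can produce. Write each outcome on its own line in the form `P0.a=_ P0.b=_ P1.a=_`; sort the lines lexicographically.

outcome vector order: (P0.a,P0.b,P1.a)
|PSO outcomes| = 6

P0.a=0 P0.b=0 P1.a=0
P0.a=0 P0.b=0 P1.a=2
P0.a=0 P0.b=2 P1.a=0
P0.a=0 P0.b=2 P1.a=2
P0.a=2 P0.b=2 P1.a=0
P0.a=2 P0.b=2 P1.a=2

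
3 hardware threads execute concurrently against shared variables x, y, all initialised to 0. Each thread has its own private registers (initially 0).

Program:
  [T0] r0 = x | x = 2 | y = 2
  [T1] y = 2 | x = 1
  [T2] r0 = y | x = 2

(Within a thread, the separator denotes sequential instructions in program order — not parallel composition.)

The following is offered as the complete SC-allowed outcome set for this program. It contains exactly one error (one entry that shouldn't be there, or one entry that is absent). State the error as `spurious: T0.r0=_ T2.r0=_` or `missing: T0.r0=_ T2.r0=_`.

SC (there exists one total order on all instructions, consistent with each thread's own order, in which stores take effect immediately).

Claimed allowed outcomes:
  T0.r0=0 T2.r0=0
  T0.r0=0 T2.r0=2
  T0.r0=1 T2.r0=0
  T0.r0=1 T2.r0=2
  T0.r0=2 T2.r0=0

missing: T0.r0=2 T2.r0=2

outcome vector order: (T0.r0,T2.r0)
[SC] allowed = {(0,0), (0,2), (1,0), (1,2), (2,0), (2,2)}
SC∖claimed = {(2,2)}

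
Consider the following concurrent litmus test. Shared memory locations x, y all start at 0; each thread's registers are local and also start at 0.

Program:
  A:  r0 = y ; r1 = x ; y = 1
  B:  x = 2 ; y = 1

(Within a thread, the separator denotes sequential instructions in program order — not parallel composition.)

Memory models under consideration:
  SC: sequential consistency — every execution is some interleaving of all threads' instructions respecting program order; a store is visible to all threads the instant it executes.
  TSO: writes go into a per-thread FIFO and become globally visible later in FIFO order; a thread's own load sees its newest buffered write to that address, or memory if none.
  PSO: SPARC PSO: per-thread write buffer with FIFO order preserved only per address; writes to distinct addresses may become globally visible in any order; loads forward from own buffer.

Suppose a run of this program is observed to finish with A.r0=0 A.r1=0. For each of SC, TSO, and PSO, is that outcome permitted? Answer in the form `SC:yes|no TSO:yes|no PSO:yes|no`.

SC:yes TSO:yes PSO:yes

outcome vector order: (A.r0,A.r1)
SC: 3 outcomes — {<0 0> <0 2> <1 2>}
TSO: 3 outcomes — {<0 0> <0 2> <1 2>}
PSO: 4 outcomes — {<0 0> <0 2> <1 0> <1 2>}
target <0 0> ∈ {SC,TSO,PSO}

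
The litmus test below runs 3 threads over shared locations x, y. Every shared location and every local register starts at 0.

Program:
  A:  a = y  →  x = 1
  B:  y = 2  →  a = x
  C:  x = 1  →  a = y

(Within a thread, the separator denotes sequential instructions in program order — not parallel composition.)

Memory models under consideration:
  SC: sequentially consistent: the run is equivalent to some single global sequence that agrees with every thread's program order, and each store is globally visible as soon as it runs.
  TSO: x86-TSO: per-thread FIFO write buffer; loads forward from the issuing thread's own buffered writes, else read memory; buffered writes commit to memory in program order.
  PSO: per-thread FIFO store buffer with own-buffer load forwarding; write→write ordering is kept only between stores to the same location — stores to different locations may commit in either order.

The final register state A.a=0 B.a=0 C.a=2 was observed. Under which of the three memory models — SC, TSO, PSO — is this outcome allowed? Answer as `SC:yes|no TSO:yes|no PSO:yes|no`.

outcome vector order: (A.a,B.a,C.a)
SC (6): 002; 010; 012; 202; 210; 212
TSO (8): 000; 002; 010; 012; 200; 202; 210; 212
PSO (8): 000; 002; 010; 012; 200; 202; 210; 212
target 002 ∈ {SC,TSO,PSO}

SC:yes TSO:yes PSO:yes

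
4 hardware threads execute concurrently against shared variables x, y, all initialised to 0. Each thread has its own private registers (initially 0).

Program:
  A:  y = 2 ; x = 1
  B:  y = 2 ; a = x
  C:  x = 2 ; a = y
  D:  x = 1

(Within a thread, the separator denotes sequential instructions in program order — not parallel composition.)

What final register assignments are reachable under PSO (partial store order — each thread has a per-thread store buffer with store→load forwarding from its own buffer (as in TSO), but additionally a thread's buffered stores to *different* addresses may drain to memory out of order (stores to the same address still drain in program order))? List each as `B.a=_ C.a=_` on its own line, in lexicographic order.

outcome vector order: (B.a,C.a)
|PSO outcomes| = 6

B.a=0 C.a=0
B.a=0 C.a=2
B.a=1 C.a=0
B.a=1 C.a=2
B.a=2 C.a=0
B.a=2 C.a=2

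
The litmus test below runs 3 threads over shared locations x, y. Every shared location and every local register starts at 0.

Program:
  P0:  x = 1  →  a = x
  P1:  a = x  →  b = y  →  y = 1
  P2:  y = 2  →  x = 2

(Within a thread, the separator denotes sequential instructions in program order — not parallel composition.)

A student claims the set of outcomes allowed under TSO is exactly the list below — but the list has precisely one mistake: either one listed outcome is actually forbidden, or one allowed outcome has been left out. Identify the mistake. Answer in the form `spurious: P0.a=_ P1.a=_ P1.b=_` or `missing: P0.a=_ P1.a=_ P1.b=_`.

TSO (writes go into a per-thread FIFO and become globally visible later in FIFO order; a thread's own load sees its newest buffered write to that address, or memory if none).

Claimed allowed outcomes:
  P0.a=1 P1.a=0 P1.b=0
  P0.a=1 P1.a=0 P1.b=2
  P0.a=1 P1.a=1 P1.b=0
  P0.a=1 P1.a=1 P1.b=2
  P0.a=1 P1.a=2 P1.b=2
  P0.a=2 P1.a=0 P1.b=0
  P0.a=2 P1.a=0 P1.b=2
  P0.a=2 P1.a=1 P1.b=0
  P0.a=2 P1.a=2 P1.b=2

missing: P0.a=2 P1.a=1 P1.b=2

outcome vector order: (P0.a,P1.a,P1.b)
TSO: 10 outcomes — {100 102 110 112 122 200 202 210 212 222}
TSO∖claimed = {212}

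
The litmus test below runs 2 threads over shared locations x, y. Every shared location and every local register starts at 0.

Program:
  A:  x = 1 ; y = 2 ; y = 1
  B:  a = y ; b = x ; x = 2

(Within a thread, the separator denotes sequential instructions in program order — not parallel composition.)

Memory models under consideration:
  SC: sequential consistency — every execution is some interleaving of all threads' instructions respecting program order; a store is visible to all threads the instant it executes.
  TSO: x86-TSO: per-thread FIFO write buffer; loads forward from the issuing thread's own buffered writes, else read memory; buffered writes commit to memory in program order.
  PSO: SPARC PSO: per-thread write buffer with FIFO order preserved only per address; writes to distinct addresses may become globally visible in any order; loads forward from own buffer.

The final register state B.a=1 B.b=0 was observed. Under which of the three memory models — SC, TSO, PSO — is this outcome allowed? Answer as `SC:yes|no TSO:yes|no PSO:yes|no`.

outcome vector order: (B.a,B.b)
SC (4): (0,0) (0,1) (1,1) (2,1)
TSO (4): (0,0) (0,1) (1,1) (2,1)
PSO (6): (0,0) (0,1) (1,0) (1,1) (2,0) (2,1)
target (1,0) ∈ {PSO}

SC:no TSO:no PSO:yes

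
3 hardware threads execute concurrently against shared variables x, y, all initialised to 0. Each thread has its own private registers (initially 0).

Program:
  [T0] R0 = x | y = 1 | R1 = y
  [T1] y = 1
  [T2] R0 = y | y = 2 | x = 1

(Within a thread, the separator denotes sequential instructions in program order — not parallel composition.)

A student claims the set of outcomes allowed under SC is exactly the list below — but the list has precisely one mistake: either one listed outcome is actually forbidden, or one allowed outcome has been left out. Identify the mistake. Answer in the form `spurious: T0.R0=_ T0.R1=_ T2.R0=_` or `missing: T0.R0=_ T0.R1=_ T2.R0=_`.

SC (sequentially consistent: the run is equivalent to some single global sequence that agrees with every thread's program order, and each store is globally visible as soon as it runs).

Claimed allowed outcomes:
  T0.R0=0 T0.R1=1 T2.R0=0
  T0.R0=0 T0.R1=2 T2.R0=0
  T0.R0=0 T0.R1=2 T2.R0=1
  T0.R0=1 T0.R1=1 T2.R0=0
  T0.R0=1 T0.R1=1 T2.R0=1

outcome vector order: (T0.R0,T0.R1,T2.R0)
[SC] allowed = {0/1/0; 0/1/1; 0/2/0; 0/2/1; 1/1/0; 1/1/1}
SC∖claimed = {0/1/1}

missing: T0.R0=0 T0.R1=1 T2.R0=1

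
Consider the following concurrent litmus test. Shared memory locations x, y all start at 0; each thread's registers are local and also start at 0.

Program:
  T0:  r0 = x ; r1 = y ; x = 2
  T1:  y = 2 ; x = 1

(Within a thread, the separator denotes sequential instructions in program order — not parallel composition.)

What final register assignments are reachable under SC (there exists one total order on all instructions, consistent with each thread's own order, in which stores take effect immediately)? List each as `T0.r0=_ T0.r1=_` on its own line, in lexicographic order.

T0.r0=0 T0.r1=0
T0.r0=0 T0.r1=2
T0.r0=1 T0.r1=2

outcome vector order: (T0.r0,T0.r1)
|SC outcomes| = 3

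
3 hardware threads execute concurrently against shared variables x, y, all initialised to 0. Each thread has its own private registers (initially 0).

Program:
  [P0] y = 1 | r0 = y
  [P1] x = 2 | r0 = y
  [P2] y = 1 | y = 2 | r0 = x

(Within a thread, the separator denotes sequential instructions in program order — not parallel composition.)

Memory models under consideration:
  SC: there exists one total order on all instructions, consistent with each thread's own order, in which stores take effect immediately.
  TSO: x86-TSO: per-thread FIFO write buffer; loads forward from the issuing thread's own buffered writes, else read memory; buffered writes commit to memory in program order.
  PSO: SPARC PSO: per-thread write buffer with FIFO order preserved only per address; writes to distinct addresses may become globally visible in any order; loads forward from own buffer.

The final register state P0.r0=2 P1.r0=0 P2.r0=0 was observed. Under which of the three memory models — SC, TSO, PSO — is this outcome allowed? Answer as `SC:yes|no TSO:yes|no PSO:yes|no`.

outcome vector order: (P0.r0,P1.r0,P2.r0)
SC (9): <1 0 2>; <1 1 0>; <1 1 2>; <1 2 0>; <1 2 2>; <2 0 2>; <2 1 2>; <2 2 0>; <2 2 2>
TSO (12): <1 0 0>; <1 0 2>; <1 1 0>; <1 1 2>; <1 2 0>; <1 2 2>; <2 0 0>; <2 0 2>; <2 1 0>; <2 1 2>; <2 2 0>; <2 2 2>
PSO (12): <1 0 0>; <1 0 2>; <1 1 0>; <1 1 2>; <1 2 0>; <1 2 2>; <2 0 0>; <2 0 2>; <2 1 0>; <2 1 2>; <2 2 0>; <2 2 2>
target <2 0 0> ∈ {TSO,PSO}

SC:no TSO:yes PSO:yes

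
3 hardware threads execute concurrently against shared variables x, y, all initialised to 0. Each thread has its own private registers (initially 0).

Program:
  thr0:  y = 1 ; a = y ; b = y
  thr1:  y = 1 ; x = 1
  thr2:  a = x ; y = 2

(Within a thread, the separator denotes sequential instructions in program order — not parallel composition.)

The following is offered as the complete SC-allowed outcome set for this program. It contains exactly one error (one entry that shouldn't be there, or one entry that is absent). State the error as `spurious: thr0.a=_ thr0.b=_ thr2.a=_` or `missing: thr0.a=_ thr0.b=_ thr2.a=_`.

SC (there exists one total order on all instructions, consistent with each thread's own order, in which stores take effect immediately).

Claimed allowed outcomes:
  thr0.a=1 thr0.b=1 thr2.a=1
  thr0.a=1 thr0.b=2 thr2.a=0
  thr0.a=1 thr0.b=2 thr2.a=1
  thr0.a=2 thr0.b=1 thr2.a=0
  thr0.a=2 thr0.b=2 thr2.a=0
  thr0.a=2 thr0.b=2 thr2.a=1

outcome vector order: (thr0.a,thr0.b,thr2.a)
SC: 7 outcomes — {(1,1,0), (1,1,1), (1,2,0), (1,2,1), (2,1,0), (2,2,0), (2,2,1)}
SC∖claimed = {(1,1,0)}

missing: thr0.a=1 thr0.b=1 thr2.a=0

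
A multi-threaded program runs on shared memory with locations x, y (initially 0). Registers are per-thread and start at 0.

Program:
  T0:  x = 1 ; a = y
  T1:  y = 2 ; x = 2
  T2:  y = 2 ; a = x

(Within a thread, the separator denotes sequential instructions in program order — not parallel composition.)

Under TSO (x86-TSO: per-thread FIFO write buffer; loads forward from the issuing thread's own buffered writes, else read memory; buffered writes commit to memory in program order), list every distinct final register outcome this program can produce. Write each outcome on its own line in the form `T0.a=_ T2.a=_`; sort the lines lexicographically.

outcome vector order: (T0.a,T2.a)
|TSO outcomes| = 6

T0.a=0 T2.a=0
T0.a=0 T2.a=1
T0.a=0 T2.a=2
T0.a=2 T2.a=0
T0.a=2 T2.a=1
T0.a=2 T2.a=2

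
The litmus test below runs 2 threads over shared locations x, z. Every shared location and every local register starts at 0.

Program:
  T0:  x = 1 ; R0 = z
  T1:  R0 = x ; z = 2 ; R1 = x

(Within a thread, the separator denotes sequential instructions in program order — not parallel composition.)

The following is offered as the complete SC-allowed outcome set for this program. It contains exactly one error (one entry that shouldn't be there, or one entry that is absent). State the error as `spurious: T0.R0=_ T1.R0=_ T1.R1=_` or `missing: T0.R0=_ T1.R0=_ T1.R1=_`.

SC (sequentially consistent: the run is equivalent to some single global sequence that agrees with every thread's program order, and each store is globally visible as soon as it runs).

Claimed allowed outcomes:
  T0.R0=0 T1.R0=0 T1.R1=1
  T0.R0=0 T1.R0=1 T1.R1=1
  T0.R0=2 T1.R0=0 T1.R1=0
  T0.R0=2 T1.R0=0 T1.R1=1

missing: T0.R0=2 T1.R0=1 T1.R1=1

outcome vector order: (T0.R0,T1.R0,T1.R1)
SC: 5 outcomes — {001 011 200 201 211}
SC∖claimed = {211}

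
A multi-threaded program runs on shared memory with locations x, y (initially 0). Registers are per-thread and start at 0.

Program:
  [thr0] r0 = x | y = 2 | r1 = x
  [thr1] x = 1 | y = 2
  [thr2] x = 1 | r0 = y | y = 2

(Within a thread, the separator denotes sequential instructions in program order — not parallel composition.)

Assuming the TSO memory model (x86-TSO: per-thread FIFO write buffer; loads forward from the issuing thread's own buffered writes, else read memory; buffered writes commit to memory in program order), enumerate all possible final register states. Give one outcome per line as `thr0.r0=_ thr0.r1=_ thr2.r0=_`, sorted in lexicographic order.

thr0.r0=0 thr0.r1=0 thr2.r0=0
thr0.r0=0 thr0.r1=0 thr2.r0=2
thr0.r0=0 thr0.r1=1 thr2.r0=0
thr0.r0=0 thr0.r1=1 thr2.r0=2
thr0.r0=1 thr0.r1=1 thr2.r0=0
thr0.r0=1 thr0.r1=1 thr2.r0=2

outcome vector order: (thr0.r0,thr0.r1,thr2.r0)
|TSO outcomes| = 6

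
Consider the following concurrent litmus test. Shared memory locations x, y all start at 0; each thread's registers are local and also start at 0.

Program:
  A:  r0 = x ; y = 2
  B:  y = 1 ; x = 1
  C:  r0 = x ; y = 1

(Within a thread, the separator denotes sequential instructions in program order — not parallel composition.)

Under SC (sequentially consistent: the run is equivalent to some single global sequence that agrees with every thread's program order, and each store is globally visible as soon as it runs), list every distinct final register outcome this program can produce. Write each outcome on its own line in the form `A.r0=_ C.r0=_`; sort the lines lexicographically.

outcome vector order: (A.r0,C.r0)
|SC outcomes| = 4

A.r0=0 C.r0=0
A.r0=0 C.r0=1
A.r0=1 C.r0=0
A.r0=1 C.r0=1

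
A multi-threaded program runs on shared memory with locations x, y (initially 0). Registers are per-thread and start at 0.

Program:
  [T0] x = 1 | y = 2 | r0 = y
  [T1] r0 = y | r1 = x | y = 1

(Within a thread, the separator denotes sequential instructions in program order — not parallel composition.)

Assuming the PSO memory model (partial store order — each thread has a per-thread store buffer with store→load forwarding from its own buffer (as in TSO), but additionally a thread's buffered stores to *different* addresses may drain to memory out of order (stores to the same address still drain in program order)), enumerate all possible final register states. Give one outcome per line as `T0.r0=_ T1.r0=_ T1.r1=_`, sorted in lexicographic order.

T0.r0=1 T1.r0=0 T1.r1=0
T0.r0=1 T1.r0=0 T1.r1=1
T0.r0=1 T1.r0=2 T1.r1=0
T0.r0=1 T1.r0=2 T1.r1=1
T0.r0=2 T1.r0=0 T1.r1=0
T0.r0=2 T1.r0=0 T1.r1=1
T0.r0=2 T1.r0=2 T1.r1=0
T0.r0=2 T1.r0=2 T1.r1=1

outcome vector order: (T0.r0,T1.r0,T1.r1)
|PSO outcomes| = 8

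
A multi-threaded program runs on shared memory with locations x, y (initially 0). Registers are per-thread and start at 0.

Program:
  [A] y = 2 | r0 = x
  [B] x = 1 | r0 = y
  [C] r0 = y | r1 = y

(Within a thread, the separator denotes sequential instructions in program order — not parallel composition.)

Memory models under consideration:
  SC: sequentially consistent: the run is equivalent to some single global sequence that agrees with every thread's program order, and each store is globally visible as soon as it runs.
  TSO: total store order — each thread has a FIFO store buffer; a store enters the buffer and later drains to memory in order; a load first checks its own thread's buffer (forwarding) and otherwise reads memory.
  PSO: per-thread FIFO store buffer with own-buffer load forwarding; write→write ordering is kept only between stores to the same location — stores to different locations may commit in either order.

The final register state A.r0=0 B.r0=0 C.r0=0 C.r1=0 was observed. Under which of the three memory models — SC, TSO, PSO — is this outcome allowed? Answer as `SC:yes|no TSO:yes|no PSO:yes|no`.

outcome vector order: (A.r0,B.r0,C.r0,C.r1)
[SC] allowed = {<0 2 0 0>, <0 2 0 2>, <0 2 2 2>, <1 0 0 0>, <1 0 0 2>, <1 0 2 2>, <1 2 0 0>, <1 2 0 2>, <1 2 2 2>}
[TSO] allowed = {<0 0 0 0>, <0 0 0 2>, <0 0 2 2>, <0 2 0 0>, <0 2 0 2>, <0 2 2 2>, <1 0 0 0>, <1 0 0 2>, <1 0 2 2>, <1 2 0 0>, <1 2 0 2>, <1 2 2 2>}
[PSO] allowed = {<0 0 0 0>, <0 0 0 2>, <0 0 2 2>, <0 2 0 0>, <0 2 0 2>, <0 2 2 2>, <1 0 0 0>, <1 0 0 2>, <1 0 2 2>, <1 2 0 0>, <1 2 0 2>, <1 2 2 2>}
target <0 0 0 0> ∈ {TSO,PSO}

SC:no TSO:yes PSO:yes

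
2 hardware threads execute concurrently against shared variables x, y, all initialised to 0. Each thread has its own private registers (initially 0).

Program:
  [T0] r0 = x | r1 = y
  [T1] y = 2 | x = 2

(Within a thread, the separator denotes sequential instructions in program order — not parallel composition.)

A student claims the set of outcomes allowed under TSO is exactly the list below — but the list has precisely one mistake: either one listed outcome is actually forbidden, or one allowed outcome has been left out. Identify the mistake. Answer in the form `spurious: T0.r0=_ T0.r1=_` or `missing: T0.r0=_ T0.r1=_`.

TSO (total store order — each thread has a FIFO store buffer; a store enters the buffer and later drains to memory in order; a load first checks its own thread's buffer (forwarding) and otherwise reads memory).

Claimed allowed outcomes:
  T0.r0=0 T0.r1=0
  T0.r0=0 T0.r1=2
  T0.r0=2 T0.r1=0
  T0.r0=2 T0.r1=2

outcome vector order: (T0.r0,T0.r1)
TSO (3): 0/0 0/2 2/2
claimed∖TSO = {2/0}

spurious: T0.r0=2 T0.r1=0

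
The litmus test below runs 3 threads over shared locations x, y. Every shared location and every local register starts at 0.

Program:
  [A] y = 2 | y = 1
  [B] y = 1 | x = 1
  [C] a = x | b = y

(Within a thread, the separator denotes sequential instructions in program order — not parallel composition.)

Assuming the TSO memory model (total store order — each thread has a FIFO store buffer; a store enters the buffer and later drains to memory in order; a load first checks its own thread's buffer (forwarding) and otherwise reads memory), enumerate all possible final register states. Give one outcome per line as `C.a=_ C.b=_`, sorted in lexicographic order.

C.a=0 C.b=0
C.a=0 C.b=1
C.a=0 C.b=2
C.a=1 C.b=1
C.a=1 C.b=2

outcome vector order: (C.a,C.b)
|TSO outcomes| = 5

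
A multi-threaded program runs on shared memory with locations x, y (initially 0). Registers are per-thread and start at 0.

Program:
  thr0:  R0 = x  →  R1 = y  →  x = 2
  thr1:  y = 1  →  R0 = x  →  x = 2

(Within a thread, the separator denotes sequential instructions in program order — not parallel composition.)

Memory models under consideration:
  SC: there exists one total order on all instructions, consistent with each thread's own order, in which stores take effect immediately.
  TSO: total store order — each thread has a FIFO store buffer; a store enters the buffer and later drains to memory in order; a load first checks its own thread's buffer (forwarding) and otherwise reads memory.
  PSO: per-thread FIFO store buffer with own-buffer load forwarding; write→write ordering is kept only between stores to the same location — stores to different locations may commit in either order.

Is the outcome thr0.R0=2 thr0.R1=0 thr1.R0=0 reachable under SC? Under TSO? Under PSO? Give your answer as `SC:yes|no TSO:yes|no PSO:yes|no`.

outcome vector order: (thr0.R0,thr0.R1,thr1.R0)
SC: 5 outcomes — {0/0/0; 0/0/2; 0/1/0; 0/1/2; 2/1/0}
TSO: 5 outcomes — {0/0/0; 0/0/2; 0/1/0; 0/1/2; 2/1/0}
PSO: 6 outcomes — {0/0/0; 0/0/2; 0/1/0; 0/1/2; 2/0/0; 2/1/0}
target 2/0/0 ∈ {PSO}

SC:no TSO:no PSO:yes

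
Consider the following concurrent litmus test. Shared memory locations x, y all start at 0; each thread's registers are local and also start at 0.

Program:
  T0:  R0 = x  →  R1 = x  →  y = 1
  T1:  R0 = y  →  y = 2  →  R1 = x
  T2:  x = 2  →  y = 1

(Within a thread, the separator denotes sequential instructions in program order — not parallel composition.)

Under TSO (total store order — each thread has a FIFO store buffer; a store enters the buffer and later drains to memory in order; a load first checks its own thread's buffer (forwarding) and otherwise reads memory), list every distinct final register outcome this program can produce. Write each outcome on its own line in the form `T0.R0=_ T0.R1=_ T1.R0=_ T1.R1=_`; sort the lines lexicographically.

outcome vector order: (T0.R0,T0.R1,T1.R0,T1.R1)
|TSO outcomes| = 10

T0.R0=0 T0.R1=0 T1.R0=0 T1.R1=0
T0.R0=0 T0.R1=0 T1.R0=0 T1.R1=2
T0.R0=0 T0.R1=0 T1.R0=1 T1.R1=0
T0.R0=0 T0.R1=0 T1.R0=1 T1.R1=2
T0.R0=0 T0.R1=2 T1.R0=0 T1.R1=0
T0.R0=0 T0.R1=2 T1.R0=0 T1.R1=2
T0.R0=0 T0.R1=2 T1.R0=1 T1.R1=2
T0.R0=2 T0.R1=2 T1.R0=0 T1.R1=0
T0.R0=2 T0.R1=2 T1.R0=0 T1.R1=2
T0.R0=2 T0.R1=2 T1.R0=1 T1.R1=2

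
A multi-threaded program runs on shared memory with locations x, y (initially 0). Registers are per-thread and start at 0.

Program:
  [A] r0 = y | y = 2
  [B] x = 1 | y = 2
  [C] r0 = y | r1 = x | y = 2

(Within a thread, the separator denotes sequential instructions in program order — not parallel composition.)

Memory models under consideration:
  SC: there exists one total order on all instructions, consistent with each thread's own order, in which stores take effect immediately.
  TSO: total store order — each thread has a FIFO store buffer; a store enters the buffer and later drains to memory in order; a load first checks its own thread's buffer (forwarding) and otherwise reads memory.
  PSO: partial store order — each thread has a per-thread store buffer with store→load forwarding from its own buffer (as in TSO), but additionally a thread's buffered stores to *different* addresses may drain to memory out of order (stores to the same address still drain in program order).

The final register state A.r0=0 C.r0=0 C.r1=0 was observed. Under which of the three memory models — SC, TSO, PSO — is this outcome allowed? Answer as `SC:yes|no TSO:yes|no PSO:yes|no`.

SC:yes TSO:yes PSO:yes

outcome vector order: (A.r0,C.r0,C.r1)
SC: 7 outcomes — {000, 001, 020, 021, 200, 201, 221}
TSO: 7 outcomes — {000, 001, 020, 021, 200, 201, 221}
PSO: 8 outcomes — {000, 001, 020, 021, 200, 201, 220, 221}
target 000 ∈ {SC,TSO,PSO}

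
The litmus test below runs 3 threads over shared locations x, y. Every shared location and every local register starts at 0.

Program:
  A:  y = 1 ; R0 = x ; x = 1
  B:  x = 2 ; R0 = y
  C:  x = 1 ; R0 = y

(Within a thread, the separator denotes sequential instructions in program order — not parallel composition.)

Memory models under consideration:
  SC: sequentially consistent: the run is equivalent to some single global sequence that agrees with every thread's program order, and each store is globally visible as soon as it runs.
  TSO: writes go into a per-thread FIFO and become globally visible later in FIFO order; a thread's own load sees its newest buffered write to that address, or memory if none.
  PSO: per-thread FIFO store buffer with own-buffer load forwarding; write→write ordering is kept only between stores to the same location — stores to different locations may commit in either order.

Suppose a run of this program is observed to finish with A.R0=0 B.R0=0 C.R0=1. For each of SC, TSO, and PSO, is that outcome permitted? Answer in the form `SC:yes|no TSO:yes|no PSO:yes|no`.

outcome vector order: (A.R0,B.R0,C.R0)
under SC → 0/1/1 1/0/0 1/0/1 1/1/0 1/1/1 2/0/0 2/0/1 2/1/0 2/1/1
under TSO → 0/0/0 0/0/1 0/1/0 0/1/1 1/0/0 1/0/1 1/1/0 1/1/1 2/0/0 2/0/1 2/1/0 2/1/1
under PSO → 0/0/0 0/0/1 0/1/0 0/1/1 1/0/0 1/0/1 1/1/0 1/1/1 2/0/0 2/0/1 2/1/0 2/1/1
target 0/0/1 ∈ {TSO,PSO}

SC:no TSO:yes PSO:yes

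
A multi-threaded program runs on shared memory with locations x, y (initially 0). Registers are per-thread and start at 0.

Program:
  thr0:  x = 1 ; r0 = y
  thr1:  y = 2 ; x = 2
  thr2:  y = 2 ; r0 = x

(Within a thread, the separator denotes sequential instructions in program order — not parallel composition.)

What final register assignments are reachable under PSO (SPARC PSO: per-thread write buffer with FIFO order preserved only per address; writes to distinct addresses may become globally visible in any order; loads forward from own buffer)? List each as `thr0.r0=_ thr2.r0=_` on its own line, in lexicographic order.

thr0.r0=0 thr2.r0=0
thr0.r0=0 thr2.r0=1
thr0.r0=0 thr2.r0=2
thr0.r0=2 thr2.r0=0
thr0.r0=2 thr2.r0=1
thr0.r0=2 thr2.r0=2

outcome vector order: (thr0.r0,thr2.r0)
|PSO outcomes| = 6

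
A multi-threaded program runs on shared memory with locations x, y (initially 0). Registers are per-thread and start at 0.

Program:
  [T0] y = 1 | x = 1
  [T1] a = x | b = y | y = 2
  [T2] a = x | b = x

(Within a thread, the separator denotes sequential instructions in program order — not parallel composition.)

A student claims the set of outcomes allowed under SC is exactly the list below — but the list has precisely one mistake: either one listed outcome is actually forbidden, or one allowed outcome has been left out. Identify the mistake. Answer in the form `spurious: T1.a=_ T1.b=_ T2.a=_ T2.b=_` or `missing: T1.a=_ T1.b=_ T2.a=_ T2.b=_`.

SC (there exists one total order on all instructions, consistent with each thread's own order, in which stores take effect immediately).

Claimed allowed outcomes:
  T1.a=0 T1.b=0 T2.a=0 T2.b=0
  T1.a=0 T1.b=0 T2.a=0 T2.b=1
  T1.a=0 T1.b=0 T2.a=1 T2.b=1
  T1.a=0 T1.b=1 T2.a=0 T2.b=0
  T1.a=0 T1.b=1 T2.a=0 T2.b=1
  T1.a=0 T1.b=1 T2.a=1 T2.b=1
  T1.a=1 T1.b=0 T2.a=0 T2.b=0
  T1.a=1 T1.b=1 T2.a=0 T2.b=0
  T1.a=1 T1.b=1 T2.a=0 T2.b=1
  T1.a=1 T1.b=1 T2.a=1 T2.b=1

spurious: T1.a=1 T1.b=0 T2.a=0 T2.b=0

outcome vector order: (T1.a,T1.b,T2.a,T2.b)
[SC] allowed = {<0 0 0 0>; <0 0 0 1>; <0 0 1 1>; <0 1 0 0>; <0 1 0 1>; <0 1 1 1>; <1 1 0 0>; <1 1 0 1>; <1 1 1 1>}
claimed∖SC = {<1 0 0 0>}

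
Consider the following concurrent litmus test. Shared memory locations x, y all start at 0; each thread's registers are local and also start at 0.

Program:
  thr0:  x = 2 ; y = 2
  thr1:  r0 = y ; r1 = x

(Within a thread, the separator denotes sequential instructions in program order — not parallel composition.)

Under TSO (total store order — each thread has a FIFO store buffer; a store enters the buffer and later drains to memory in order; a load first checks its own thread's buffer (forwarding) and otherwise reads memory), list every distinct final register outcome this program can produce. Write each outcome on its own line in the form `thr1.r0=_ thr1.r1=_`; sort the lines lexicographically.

thr1.r0=0 thr1.r1=0
thr1.r0=0 thr1.r1=2
thr1.r0=2 thr1.r1=2

outcome vector order: (thr1.r0,thr1.r1)
|TSO outcomes| = 3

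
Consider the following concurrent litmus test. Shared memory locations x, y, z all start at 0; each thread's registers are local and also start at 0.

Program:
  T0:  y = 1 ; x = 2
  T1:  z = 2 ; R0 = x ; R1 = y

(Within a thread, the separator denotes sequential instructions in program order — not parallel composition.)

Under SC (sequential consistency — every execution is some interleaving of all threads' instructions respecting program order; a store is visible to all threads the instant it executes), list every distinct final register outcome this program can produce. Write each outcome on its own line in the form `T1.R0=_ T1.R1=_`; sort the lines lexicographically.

outcome vector order: (T1.R0,T1.R1)
|SC outcomes| = 3

T1.R0=0 T1.R1=0
T1.R0=0 T1.R1=1
T1.R0=2 T1.R1=1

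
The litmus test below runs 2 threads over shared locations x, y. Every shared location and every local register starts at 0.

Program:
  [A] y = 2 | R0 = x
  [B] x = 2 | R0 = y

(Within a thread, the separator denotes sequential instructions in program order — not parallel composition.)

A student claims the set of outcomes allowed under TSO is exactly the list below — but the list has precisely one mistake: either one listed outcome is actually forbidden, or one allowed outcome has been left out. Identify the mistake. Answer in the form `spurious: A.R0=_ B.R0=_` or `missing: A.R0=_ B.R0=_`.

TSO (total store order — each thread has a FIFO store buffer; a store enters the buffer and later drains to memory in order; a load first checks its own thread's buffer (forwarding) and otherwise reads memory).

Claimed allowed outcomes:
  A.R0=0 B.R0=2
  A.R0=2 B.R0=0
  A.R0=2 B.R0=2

outcome vector order: (A.R0,B.R0)
TSO (4): 00, 02, 20, 22
TSO∖claimed = {00}

missing: A.R0=0 B.R0=0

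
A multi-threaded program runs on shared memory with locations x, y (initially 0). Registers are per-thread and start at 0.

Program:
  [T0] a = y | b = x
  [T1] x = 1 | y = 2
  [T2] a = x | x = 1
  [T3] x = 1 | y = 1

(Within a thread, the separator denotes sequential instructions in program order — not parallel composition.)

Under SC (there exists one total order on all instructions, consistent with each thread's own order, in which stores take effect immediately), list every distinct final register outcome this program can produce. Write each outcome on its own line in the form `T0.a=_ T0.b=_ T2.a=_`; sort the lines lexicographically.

outcome vector order: (T0.a,T0.b,T2.a)
|SC outcomes| = 8

T0.a=0 T0.b=0 T2.a=0
T0.a=0 T0.b=0 T2.a=1
T0.a=0 T0.b=1 T2.a=0
T0.a=0 T0.b=1 T2.a=1
T0.a=1 T0.b=1 T2.a=0
T0.a=1 T0.b=1 T2.a=1
T0.a=2 T0.b=1 T2.a=0
T0.a=2 T0.b=1 T2.a=1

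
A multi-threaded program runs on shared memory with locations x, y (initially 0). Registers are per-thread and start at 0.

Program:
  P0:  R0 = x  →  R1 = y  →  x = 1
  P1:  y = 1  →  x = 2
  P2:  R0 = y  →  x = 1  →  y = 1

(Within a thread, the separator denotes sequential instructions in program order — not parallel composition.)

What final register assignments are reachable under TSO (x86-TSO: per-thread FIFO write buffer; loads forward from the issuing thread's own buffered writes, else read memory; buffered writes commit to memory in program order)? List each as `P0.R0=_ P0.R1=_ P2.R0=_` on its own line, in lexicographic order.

outcome vector order: (P0.R0,P0.R1,P2.R0)
|TSO outcomes| = 9

P0.R0=0 P0.R1=0 P2.R0=0
P0.R0=0 P0.R1=0 P2.R0=1
P0.R0=0 P0.R1=1 P2.R0=0
P0.R0=0 P0.R1=1 P2.R0=1
P0.R0=1 P0.R1=0 P2.R0=0
P0.R0=1 P0.R1=1 P2.R0=0
P0.R0=1 P0.R1=1 P2.R0=1
P0.R0=2 P0.R1=1 P2.R0=0
P0.R0=2 P0.R1=1 P2.R0=1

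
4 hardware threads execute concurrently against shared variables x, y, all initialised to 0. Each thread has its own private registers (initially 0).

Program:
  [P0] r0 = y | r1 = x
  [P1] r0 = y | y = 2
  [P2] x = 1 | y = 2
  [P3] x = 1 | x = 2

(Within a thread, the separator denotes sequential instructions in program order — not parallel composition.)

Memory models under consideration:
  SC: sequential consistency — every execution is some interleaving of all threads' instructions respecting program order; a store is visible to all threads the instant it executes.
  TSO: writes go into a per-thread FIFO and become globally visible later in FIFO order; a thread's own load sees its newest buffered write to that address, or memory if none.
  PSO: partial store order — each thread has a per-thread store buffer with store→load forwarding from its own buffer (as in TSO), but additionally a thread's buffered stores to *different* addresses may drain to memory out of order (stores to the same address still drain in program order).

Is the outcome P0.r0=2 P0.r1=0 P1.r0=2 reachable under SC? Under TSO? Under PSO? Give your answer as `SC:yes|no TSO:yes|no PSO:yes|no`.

outcome vector order: (P0.r0,P0.r1,P1.r0)
under SC → 0/0/0, 0/0/2, 0/1/0, 0/1/2, 0/2/0, 0/2/2, 2/0/0, 2/1/0, 2/1/2, 2/2/0, 2/2/2
under TSO → 0/0/0, 0/0/2, 0/1/0, 0/1/2, 0/2/0, 0/2/2, 2/0/0, 2/1/0, 2/1/2, 2/2/0, 2/2/2
under PSO → 0/0/0, 0/0/2, 0/1/0, 0/1/2, 0/2/0, 0/2/2, 2/0/0, 2/0/2, 2/1/0, 2/1/2, 2/2/0, 2/2/2
target 2/0/2 ∈ {PSO}

SC:no TSO:no PSO:yes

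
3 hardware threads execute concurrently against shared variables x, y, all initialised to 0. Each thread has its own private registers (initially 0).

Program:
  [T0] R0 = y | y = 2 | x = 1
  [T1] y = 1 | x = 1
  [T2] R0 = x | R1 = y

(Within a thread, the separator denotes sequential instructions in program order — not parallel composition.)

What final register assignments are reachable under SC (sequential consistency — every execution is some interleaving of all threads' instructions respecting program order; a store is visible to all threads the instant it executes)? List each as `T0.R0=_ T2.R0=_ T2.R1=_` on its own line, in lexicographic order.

outcome vector order: (T0.R0,T2.R0,T2.R1)
|SC outcomes| = 10

T0.R0=0 T2.R0=0 T2.R1=0
T0.R0=0 T2.R0=0 T2.R1=1
T0.R0=0 T2.R0=0 T2.R1=2
T0.R0=0 T2.R0=1 T2.R1=1
T0.R0=0 T2.R0=1 T2.R1=2
T0.R0=1 T2.R0=0 T2.R1=0
T0.R0=1 T2.R0=0 T2.R1=1
T0.R0=1 T2.R0=0 T2.R1=2
T0.R0=1 T2.R0=1 T2.R1=1
T0.R0=1 T2.R0=1 T2.R1=2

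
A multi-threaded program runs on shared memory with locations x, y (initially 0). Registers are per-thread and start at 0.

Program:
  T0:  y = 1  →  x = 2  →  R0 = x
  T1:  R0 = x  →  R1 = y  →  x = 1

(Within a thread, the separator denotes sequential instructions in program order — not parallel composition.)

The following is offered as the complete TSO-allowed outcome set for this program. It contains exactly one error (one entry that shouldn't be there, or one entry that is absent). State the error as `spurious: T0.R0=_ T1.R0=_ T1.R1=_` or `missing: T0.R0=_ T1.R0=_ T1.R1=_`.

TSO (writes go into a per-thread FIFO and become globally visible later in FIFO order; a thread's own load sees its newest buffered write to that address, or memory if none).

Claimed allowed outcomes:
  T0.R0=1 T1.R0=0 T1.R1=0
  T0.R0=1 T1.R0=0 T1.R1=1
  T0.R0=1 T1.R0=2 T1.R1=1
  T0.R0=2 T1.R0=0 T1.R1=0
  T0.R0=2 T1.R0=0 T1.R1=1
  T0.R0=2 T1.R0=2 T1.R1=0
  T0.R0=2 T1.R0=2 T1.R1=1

spurious: T0.R0=2 T1.R0=2 T1.R1=0

outcome vector order: (T0.R0,T1.R0,T1.R1)
TSO (6): 1/0/0 1/0/1 1/2/1 2/0/0 2/0/1 2/2/1
claimed∖TSO = {2/2/0}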